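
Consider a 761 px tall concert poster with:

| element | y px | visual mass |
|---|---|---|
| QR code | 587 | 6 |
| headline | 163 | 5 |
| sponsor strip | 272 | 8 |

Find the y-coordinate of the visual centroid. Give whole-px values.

y ≈ 343

Weights sum to 6 + 5 + 8 = 19.
y: (6·587 + 5·163 + 8·272) / 19 = 6513 / 19 ≈ 342.79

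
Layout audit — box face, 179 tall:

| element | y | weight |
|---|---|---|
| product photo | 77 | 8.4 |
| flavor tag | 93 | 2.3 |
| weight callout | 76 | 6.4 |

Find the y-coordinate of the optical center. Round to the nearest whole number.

y ≈ 79

Total weight = 8.4 + 2.3 + 6.4 = 17.1.
Σw·y = 8.4·77 + 2.3·93 + 6.4·76 = 1347.1, so ȳ = 1347.1/17.1 ≈ 78.78.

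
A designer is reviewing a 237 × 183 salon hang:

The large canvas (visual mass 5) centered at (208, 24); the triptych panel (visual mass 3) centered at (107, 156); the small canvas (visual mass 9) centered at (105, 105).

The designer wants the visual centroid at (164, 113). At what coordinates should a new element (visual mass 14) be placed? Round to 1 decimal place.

After adding the new element, total weight = 5 + 3 + 9 + 14 = 31.
x: target moment 31×164 = 5084; current 5·208 + 3·107 + 9·105 = 2306; the new element supplies 2778, so x = 2778/14 ≈ 198.43.
y: target moment 31×113 = 3503; current 5·24 + 3·156 + 9·105 = 1533; the new element supplies 1970, so y = 1970/14 ≈ 140.71.

(198.4, 140.7)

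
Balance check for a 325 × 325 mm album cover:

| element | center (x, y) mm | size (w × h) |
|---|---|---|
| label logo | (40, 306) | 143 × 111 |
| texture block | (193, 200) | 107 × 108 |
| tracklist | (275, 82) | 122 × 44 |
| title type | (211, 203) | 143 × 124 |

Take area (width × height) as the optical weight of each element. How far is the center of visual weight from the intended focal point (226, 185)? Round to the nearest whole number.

≈ 76 mm

Areas → weights: label logo 143·111 = 15873, texture block 107·108 = 11556, tracklist 122·44 = 5368, title type 143·124 = 17732; Σw = 50529.
x-moment: 15873·40 + 11556·193 + 5368·275 + 17732·211 = 8082880; centroid 8082880/50529 ≈ 159.97.
y-moment: 15873·306 + 11556·200 + 5368·82 + 17732·203 = 11208110; centroid 11208110/50529 ≈ 221.82.
Relative to (226, 185): Δ = (-66.03, 36.82); |Δ| = √(-66.03² + 36.82²) ≈ 75.60.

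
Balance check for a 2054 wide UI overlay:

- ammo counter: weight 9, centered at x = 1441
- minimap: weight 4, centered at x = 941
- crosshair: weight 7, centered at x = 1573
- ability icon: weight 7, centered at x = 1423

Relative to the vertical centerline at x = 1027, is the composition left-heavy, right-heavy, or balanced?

Weights sum to 9 + 4 + 7 + 7 = 27.
x-moment: 9·1441 + 4·941 + 7·1573 + 7·1423 = 37705; centroid 37705/27 ≈ 1396.48.
1396.5 vs midline 1027 → right-heavy.

right-heavy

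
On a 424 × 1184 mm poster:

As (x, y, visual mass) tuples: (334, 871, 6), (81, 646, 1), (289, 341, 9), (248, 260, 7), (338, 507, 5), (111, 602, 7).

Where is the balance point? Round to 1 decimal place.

Weights sum to 6 + 1 + 9 + 7 + 5 + 7 = 35.
x: (6·334 + 1·81 + 9·289 + 7·248 + 5·338 + 7·111) / 35 = 8889 / 35 ≈ 253.97
y: (6·871 + 1·646 + 9·341 + 7·260 + 5·507 + 7·602) / 35 = 17510 / 35 ≈ 500.29

(254.0, 500.3)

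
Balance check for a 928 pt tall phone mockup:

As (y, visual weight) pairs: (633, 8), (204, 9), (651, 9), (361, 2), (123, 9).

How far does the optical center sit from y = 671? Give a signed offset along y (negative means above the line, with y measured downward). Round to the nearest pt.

Weights sum to 8 + 9 + 9 + 2 + 9 = 37.
y-moment: 8·633 + 9·204 + 9·651 + 2·361 + 9·123 = 14588; centroid 14588/37 ≈ 394.27.
Offset from y = 671: 394.27 − 671 ≈ -276.73.

≈ -277 pt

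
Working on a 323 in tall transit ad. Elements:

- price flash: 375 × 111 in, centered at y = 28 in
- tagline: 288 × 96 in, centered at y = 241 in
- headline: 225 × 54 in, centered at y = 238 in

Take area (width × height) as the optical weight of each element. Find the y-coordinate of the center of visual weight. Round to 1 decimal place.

Taking area as weight: price flash 375·111 = 41625, tagline 288·96 = 27648, headline 225·54 = 12150. Sum 81423.
Σw·y = 41625·28 + 27648·241 + 12150·238 = 10720368, so ȳ = 10720368/81423 ≈ 131.66.

y ≈ 131.7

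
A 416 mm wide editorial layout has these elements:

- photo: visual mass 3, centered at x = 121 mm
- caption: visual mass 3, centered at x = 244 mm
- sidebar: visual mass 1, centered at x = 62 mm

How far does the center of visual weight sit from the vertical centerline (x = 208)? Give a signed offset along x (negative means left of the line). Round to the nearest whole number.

≈ -43 mm

Weights sum to 3 + 3 + 1 = 7.
x: (3·121 + 3·244 + 1·62) / 7 = 1157 / 7 ≈ 165.29
Offset from x = 208: 165.29 − 208 ≈ -42.71.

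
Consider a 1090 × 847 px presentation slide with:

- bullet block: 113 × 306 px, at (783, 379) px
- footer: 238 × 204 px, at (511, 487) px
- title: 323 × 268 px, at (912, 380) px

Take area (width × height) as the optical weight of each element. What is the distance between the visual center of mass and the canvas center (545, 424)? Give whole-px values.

Areas: bullet block 113·306 = 34578, footer 238·204 = 48552, title 323·268 = 86564. Total weight = 169694.
x-moment: 34578·783 + 48552·511 + 86564·912 = 130831014; centroid 130831014/169694 ≈ 770.98.
y-moment: 34578·379 + 48552·487 + 86564·380 = 69644206; centroid 69644206/169694 ≈ 410.41.
Relative to (545, 424): Δ = (225.98, -13.59); |Δ| = √(225.98² + -13.59²) ≈ 226.39.

≈ 226 px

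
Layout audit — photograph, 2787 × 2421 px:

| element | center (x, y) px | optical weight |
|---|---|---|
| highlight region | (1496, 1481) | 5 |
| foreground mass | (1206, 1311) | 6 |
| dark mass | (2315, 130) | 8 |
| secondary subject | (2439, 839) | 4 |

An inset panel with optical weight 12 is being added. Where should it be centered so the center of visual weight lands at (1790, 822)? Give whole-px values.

New total weight: (5 + 6 + 8 + 4) + 12 = 35.
x: target moment 35×1790 = 62650; current 5·1496 + 6·1206 + 8·2315 + 4·2439 = 42992; the inset panel supplies 19658, so x = 19658/12 ≈ 1638.17.
y: target moment 35×822 = 28770; current 5·1481 + 6·1311 + 8·130 + 4·839 = 19667; the inset panel supplies 9103, so y = 9103/12 ≈ 758.58.

(1638, 759)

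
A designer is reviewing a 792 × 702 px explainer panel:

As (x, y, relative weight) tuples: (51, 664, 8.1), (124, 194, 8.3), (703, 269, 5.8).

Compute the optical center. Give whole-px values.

Total weight = 8.1 + 8.3 + 5.8 = 22.2.
x: (8.1·51 + 8.3·124 + 5.8·703) / 22.2 = 5519.7 / 22.2 ≈ 248.64
y: (8.1·664 + 8.3·194 + 5.8·269) / 22.2 = 8548.8 / 22.2 ≈ 385.08

(249, 385)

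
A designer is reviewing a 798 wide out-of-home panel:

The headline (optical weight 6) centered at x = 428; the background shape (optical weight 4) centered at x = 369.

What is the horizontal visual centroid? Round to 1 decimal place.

Σw = 6 + 4 = 10.
x: (6·428 + 4·369) / 10 = 4044 / 10 ≈ 404.40

x ≈ 404.4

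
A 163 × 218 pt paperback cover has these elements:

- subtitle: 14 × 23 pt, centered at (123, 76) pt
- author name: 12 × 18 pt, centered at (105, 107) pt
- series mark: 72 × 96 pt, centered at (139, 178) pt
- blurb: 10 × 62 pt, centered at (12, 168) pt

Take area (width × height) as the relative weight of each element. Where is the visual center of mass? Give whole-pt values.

(128, 171)

Taking area as weight: subtitle 14·23 = 322, author name 12·18 = 216, series mark 72·96 = 6912, blurb 10·62 = 620. Sum 8070.
Σw·x = 322·123 + 216·105 + 6912·139 + 620·12 = 1030494, so x̄ = 1030494/8070 ≈ 127.69.
Σw·y = 322·76 + 216·107 + 6912·178 + 620·168 = 1382080, so ȳ = 1382080/8070 ≈ 171.26.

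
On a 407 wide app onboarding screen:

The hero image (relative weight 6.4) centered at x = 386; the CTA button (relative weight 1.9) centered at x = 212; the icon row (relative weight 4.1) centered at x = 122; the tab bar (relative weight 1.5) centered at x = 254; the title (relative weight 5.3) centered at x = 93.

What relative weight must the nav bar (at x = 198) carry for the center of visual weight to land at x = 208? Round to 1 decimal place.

Fixed elements: Σw = 6.4 + 1.9 + 4.1 + 1.5 + 5.3 = 19.2, Σw·x = 6.4·386 + 1.9·212 + 4.1·122 + 1.5·254 + 5.3·93 = 4247.3.
Balance at x = 208 requires (4247.3 + w·198) / (19.2 + w) = 208.
Solving: w = (208·19.2 − 4247.3) / (198 − 208) = -253.7 / -10 ≈ 25.37.

w ≈ 25.4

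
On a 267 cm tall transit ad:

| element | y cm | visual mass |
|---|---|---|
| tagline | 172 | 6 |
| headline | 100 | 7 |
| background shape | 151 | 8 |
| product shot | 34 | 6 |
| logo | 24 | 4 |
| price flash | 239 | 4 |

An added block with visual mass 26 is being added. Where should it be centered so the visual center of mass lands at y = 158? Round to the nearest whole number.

y ≈ 209

With the added block, Σw becomes 6 + 7 + 8 + 6 + 4 + 4 + 26 = 61.
y: target moment 61×158 = 9638; current 6·172 + 7·100 + 8·151 + 6·34 + 4·24 + 4·239 = 4196; the added block supplies 5442, so y = 5442/26 ≈ 209.31.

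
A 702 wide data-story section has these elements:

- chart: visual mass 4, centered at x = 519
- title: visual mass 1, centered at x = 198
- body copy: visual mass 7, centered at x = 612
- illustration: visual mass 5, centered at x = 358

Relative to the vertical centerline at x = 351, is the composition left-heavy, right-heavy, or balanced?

Total weight = 4 + 1 + 7 + 5 = 17.
x: (4·519 + 1·198 + 7·612 + 5·358) / 17 = 8348 / 17 ≈ 491.06
Since 491.1 is right of 351, the composition reads right-heavy.

right-heavy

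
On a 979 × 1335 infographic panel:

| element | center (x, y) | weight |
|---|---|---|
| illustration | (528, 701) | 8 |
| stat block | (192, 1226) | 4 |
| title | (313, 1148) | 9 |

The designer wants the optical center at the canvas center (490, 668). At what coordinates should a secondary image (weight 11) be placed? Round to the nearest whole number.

(716, 48)

After adding the secondary image, total weight = 8 + 4 + 9 + 11 = 32.
x: target moment 32×490 = 15680; current 8·528 + 4·192 + 9·313 = 7809; the secondary image supplies 7871, so x = 7871/11 ≈ 715.55.
y: target moment 32×668 = 21376; current 8·701 + 4·1226 + 9·1148 = 20844; the secondary image supplies 532, so y = 532/11 ≈ 48.36.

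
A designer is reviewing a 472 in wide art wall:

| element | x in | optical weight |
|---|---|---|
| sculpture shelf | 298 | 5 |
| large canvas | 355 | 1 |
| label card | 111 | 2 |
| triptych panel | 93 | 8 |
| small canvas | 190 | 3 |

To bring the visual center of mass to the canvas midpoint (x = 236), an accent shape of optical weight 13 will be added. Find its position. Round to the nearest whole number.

New total weight: (5 + 1 + 2 + 8 + 3) + 13 = 32.
x: target moment 32×236 = 7552; current 5·298 + 1·355 + 2·111 + 8·93 + 3·190 = 3381; the accent shape supplies 4171, so x = 4171/13 ≈ 320.85.

x ≈ 321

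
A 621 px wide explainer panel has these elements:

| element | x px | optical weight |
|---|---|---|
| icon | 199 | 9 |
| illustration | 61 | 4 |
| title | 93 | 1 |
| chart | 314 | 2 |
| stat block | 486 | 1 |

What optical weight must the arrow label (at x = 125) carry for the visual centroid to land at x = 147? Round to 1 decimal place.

Known weights sum to 9 + 4 + 1 + 2 + 1 = 17; their moment is 9·199 + 4·61 + 1·93 + 2·314 + 1·486 = 3242.
For the centroid to hit 147: (3242 + w·125) / (17 + w) = 147.
Solving: w = (147·17 − 3242) / (125 − 147) = -743 / -22 ≈ 33.77.

w ≈ 33.8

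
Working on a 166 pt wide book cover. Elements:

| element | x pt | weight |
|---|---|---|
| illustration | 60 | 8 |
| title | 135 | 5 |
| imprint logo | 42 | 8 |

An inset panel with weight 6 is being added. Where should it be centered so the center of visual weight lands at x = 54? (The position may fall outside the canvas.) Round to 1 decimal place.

x ≈ -5.5

After adding the inset panel, total weight = 8 + 5 + 8 + 6 = 27.
x: need Σw·x = 27·54 = 1458. Existing = 8·60 + 5·135 + 8·42 = 1491. Remainder -33 / 6 ≈ -5.50.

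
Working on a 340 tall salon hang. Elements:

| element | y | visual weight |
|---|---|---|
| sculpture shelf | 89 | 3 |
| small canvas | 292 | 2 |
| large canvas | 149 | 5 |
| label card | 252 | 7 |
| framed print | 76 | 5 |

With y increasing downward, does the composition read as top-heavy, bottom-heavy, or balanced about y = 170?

balanced

Σw = 3 + 2 + 5 + 7 + 5 = 22.
y-moment: 3·89 + 2·292 + 5·149 + 7·252 + 5·76 = 3740; centroid 3740/22 ≈ 170.00.
That equals the midline 170 — balanced.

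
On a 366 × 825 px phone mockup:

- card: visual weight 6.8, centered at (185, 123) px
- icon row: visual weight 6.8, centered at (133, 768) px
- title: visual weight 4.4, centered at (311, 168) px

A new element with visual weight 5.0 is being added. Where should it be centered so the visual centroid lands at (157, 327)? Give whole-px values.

(16, 145)

With the new element, Σw becomes 6.8 + 6.8 + 4.4 + 5.0 = 23.0.
Along x: (3530.8 + 5.0·x) / 23.0 = 157 (existing moment 6.8·185 + 6.8·133 + 4.4·311 = 3530.8) ⇒ x = (3611.0 − 3530.8) / 5.0 ≈ 16.04.
Along y: (6798.0 + 5.0·y) / 23.0 = 327 (existing moment 6.8·123 + 6.8·768 + 4.4·168 = 6798.0) ⇒ y = (7521.0 − 6798.0) / 5.0 ≈ 144.60.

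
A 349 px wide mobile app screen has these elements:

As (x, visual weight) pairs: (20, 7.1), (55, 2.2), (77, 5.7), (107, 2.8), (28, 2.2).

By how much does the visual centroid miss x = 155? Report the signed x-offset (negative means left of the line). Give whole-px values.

Σw = 7.1 + 2.2 + 5.7 + 2.8 + 2.2 = 20.0.
Σw·x = 7.1·20 + 2.2·55 + 5.7·77 + 2.8·107 + 2.2·28 = 1063.1, so x̄ = 1063.1/20.0 ≈ 53.15.
Offset from x = 155: 53.15 − 155 ≈ -101.84.

≈ -102 px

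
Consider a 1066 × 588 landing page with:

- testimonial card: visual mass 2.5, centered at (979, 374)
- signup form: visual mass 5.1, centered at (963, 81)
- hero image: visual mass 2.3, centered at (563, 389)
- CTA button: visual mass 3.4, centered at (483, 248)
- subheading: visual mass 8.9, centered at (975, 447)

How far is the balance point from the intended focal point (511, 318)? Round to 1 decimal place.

Σw = 2.5 + 5.1 + 2.3 + 3.4 + 8.9 = 22.2.
x: (2.5·979 + 5.1·963 + 2.3·563 + 3.4·483 + 8.9·975) / 22.2 = 18973.4 / 22.2 ≈ 854.66
y: (2.5·374 + 5.1·81 + 2.3·389 + 3.4·248 + 8.9·447) / 22.2 = 7064.3 / 22.2 ≈ 318.21
From (511, 318): dx = 343.66, dy = 0.21, so the distance is √(dx²+dy²) ≈ 343.66.

≈ 343.7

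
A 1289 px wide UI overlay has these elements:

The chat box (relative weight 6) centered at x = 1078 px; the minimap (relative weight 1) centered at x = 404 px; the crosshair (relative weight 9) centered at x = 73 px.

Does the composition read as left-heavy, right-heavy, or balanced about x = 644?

Total weight = 6 + 1 + 9 = 16.
x-moment: 6·1078 + 1·404 + 9·73 = 7529; centroid 7529/16 ≈ 470.56.
Since 470.6 is left of 644, the composition reads left-heavy.

left-heavy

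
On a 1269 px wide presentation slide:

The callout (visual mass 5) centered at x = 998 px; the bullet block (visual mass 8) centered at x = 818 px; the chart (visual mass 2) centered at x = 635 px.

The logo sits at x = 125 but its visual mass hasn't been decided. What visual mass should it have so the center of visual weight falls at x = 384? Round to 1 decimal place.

Existing Σw = 15 (5 + 8 + 2); existing moment 5·998 + 8·818 + 2·635 = 12804.
Set Σw·x/Σw = 384: (12804 + 125w) = 384·(15 + w).
So w = (384·15 − 12804)/(125 − 384) = -7044/-259 ≈ 27.20.

w ≈ 27.2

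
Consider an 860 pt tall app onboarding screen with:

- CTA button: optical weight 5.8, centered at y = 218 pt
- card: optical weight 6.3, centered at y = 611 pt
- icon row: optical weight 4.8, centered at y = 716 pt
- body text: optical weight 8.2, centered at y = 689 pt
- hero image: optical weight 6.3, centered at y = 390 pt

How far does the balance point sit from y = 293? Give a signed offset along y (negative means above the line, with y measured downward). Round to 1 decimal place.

Σw = 5.8 + 6.3 + 4.8 + 8.2 + 6.3 = 31.4.
Σw·y = 5.8·218 + 6.3·611 + 4.8·716 + 8.2·689 + 6.3·390 = 16657.3, so ȳ = 16657.3/31.4 ≈ 530.49.
Offset from y = 293: 530.49 − 293 ≈ 237.49.

≈ 237.5 pt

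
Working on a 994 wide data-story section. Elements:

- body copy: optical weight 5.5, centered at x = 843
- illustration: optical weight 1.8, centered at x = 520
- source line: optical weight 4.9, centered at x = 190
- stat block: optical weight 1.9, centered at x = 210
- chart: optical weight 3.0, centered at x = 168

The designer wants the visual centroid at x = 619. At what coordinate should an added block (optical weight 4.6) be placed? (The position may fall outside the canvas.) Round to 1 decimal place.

x ≈ 1310.0

With the added block, Σw becomes 5.5 + 1.8 + 4.9 + 1.9 + 3.0 + 4.6 = 21.7.
Along x: (7406.5 + 4.6·x) / 21.7 = 619 (existing moment 5.5·843 + 1.8·520 + 4.9·190 + 1.9·210 + 3.0·168 = 7406.5) ⇒ x = (13432.3 − 7406.5) / 4.6 ≈ 1309.96.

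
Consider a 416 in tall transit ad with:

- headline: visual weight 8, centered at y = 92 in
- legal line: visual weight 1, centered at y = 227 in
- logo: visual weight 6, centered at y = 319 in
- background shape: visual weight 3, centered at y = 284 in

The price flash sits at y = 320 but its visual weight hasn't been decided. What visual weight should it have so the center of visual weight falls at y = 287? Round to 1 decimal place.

w ≈ 43.5

Known weights sum to 8 + 1 + 6 + 3 = 18; their moment is 8·92 + 1·227 + 6·319 + 3·284 = 3729.
For the centroid to hit 287: (3729 + w·320) / (18 + w) = 287.
Solving: w = (287·18 − 3729) / (320 − 287) = 1437 / 33 ≈ 43.55.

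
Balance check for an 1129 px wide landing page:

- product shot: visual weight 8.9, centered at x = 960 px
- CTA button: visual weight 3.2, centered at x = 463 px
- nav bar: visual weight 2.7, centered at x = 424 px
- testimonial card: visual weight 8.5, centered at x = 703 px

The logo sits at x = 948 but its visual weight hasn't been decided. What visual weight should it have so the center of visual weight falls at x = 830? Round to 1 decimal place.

w ≈ 18.6

Known weights sum to 8.9 + 3.2 + 2.7 + 8.5 = 23.3; their moment is 8.9·960 + 3.2·463 + 2.7·424 + 8.5·703 = 17145.9.
Set Σw·x/Σw = 830: (17145.9 + 948w) = 830·(23.3 + w).
Solving: w = (830·23.3 − 17145.9) / (948 − 830) = 2193.1 / 118 ≈ 18.59.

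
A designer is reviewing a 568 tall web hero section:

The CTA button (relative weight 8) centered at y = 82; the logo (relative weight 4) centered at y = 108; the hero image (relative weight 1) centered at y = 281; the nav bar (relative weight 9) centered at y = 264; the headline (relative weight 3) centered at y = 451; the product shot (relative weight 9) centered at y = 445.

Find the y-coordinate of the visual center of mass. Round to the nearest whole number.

y ≈ 268

Total weight = 8 + 4 + 1 + 9 + 3 + 9 = 34.
Σw·y = 9103; ȳ = 9103/34 ≈ 267.74.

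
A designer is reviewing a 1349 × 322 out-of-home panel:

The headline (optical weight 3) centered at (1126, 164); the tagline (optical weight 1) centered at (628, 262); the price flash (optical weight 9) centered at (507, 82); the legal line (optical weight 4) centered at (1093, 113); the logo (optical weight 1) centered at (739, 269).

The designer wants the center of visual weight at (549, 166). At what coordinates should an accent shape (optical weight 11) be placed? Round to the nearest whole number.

(204, 236)

New total weight: (3 + 1 + 9 + 4 + 1) + 11 = 29.
Along x: (13680 + 11·x) / 29 = 549 (existing moment 3·1126 + 1·628 + 9·507 + 4·1093 + 1·739 = 13680) ⇒ x = (15921 − 13680) / 11 ≈ 203.73.
Along y: (2213 + 11·y) / 29 = 166 (existing moment 3·164 + 1·262 + 9·82 + 4·113 + 1·269 = 2213) ⇒ y = (4814 − 2213) / 11 ≈ 236.45.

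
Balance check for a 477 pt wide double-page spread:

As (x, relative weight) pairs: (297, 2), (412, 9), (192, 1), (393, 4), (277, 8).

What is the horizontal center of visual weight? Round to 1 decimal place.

x ≈ 345.1

Σw = 2 + 9 + 1 + 4 + 8 = 24.
x-moment: 2·297 + 9·412 + 1·192 + 4·393 + 8·277 = 8282; centroid 8282/24 ≈ 345.08.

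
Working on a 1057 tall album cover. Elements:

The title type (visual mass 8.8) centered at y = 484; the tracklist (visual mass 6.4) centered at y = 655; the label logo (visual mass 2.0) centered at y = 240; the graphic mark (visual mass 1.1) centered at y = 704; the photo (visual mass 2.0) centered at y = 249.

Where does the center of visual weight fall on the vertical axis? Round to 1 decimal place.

Weights sum to 8.8 + 6.4 + 2.0 + 1.1 + 2.0 = 20.3.
y: (8.8·484 + 6.4·655 + 2.0·240 + 1.1·704 + 2.0·249) / 20.3 = 10203.6 / 20.3 ≈ 502.64

y ≈ 502.6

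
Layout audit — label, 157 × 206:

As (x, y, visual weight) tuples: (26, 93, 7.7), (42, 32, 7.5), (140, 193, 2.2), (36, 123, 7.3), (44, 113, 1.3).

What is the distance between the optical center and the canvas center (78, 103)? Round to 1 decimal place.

≈ 35.4

Total weight = 7.7 + 7.5 + 2.2 + 7.3 + 1.3 = 26.0.
x-moment: 7.7·26 + 7.5·42 + 2.2·140 + 7.3·36 + 1.3·44 = 1143.2; centroid 1143.2/26.0 ≈ 43.97.
y-moment: 7.7·93 + 7.5·32 + 2.2·193 + 7.3·123 + 1.3·113 = 2425.5; centroid 2425.5/26.0 ≈ 93.29.
Relative to (78, 103): Δ = (-34.03, -9.71); |Δ| = √(-34.03² + -9.71²) ≈ 35.39.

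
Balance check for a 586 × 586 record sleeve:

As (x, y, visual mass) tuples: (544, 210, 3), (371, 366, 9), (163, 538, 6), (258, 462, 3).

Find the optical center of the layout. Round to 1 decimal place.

Weights sum to 3 + 9 + 6 + 3 = 21.
Σw·x = 3·544 + 9·371 + 6·163 + 3·258 = 6723, so x̄ = 6723/21 ≈ 320.14.
Σw·y = 3·210 + 9·366 + 6·538 + 3·462 = 8538, so ȳ = 8538/21 ≈ 406.57.

(320.1, 406.6)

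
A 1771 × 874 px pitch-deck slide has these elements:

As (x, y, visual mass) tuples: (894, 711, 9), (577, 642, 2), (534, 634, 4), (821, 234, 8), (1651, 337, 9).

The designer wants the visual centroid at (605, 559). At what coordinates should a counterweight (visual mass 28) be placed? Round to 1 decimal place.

(126.3, 657.7)

New total weight: (9 + 2 + 4 + 8 + 9) + 28 = 60.
x: need Σw·x = 60·605 = 36300. Existing = 9·894 + 2·577 + 4·534 + 8·821 + 9·1651 = 32763. Remainder 3537 / 28 ≈ 126.32.
y: need Σw·y = 60·559 = 33540. Existing = 9·711 + 2·642 + 4·634 + 8·234 + 9·337 = 15124. Remainder 18416 / 28 ≈ 657.71.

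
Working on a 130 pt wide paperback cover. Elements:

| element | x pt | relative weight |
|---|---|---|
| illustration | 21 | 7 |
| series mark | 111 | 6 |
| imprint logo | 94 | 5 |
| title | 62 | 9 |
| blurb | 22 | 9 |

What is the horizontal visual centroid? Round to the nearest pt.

Total weight = 7 + 6 + 5 + 9 + 9 = 36.
Σw·x = 7·21 + 6·111 + 5·94 + 9·62 + 9·22 = 2039, so x̄ = 2039/36 ≈ 56.64.

x ≈ 57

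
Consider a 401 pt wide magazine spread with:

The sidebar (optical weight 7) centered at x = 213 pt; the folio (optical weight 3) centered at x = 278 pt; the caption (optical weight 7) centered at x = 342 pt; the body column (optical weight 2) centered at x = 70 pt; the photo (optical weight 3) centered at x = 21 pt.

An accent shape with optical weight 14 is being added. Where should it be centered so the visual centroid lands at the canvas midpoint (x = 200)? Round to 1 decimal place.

After adding the accent shape, total weight = 7 + 3 + 7 + 2 + 3 + 14 = 36.
x: need Σw·x = 36·200 = 7200. Existing = 7·213 + 3·278 + 7·342 + 2·70 + 3·21 = 4922. Remainder 2278 / 14 ≈ 162.71.

x ≈ 162.7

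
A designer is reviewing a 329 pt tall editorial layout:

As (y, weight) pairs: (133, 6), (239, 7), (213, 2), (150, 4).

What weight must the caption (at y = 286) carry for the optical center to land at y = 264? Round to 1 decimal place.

w ≈ 69.0

Existing Σw = 19 (6 + 7 + 2 + 4); existing moment 6·133 + 7·239 + 2·213 + 4·150 = 3497.
For the centroid to hit 264: (3497 + w·286) / (19 + w) = 264.
Rearranging, w·(286 − 264) = 264·19 − 3497 = 1519, so w ≈ 1519/22 = 69.05.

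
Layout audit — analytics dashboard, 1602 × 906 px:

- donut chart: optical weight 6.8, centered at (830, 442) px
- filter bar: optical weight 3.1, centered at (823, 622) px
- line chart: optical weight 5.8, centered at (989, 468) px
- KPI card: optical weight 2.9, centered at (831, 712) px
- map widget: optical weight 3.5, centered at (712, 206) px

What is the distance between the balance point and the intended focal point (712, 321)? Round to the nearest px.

≈ 206 px

Weights sum to 6.8 + 3.1 + 5.8 + 2.9 + 3.5 = 22.1.
x-moment: 6.8·830 + 3.1·823 + 5.8·989 + 2.9·831 + 3.5·712 = 18833.4; centroid 18833.4/22.1 ≈ 852.19.
y-moment: 6.8·442 + 3.1·622 + 5.8·468 + 2.9·712 + 3.5·206 = 10434.0; centroid 10434.0/22.1 ≈ 472.13.
Offset from (712, 321): Δx ≈ 140.19, Δy ≈ 151.13; distance = √(Δx² + Δy²) ≈ 206.14.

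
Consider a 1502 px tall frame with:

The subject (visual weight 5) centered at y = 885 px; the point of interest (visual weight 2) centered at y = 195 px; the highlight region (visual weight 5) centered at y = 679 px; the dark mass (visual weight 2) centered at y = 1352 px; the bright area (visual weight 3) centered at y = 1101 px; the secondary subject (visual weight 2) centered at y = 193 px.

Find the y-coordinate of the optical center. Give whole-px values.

Weights sum to 5 + 2 + 5 + 2 + 3 + 2 = 19.
y: moment 14603 / weight 19 ≈ 768.58

y ≈ 769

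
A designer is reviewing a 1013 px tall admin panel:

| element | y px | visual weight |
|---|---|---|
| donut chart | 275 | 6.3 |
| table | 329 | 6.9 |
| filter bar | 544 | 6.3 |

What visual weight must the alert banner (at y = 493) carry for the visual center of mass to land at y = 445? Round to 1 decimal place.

w ≈ 26.0

Existing Σw = 19.5 (6.3 + 6.9 + 6.3); existing moment 6.3·275 + 6.9·329 + 6.3·544 = 7429.8.
Balance at y = 445 requires (7429.8 + w·493) / (19.5 + w) = 445.
Rearranging, w·(493 − 445) = 445·19.5 − 7429.8 = 1247.7, so w ≈ 1247.7/48 = 25.99.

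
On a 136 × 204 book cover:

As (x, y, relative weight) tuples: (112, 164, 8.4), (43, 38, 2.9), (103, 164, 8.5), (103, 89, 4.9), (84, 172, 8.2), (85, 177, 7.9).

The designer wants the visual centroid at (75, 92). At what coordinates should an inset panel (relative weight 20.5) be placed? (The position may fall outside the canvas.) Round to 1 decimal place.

After adding the inset panel, total weight = 8.4 + 2.9 + 8.5 + 4.9 + 8.2 + 7.9 + 20.5 = 61.3.
x: need Σw·x = 61.3·75 = 4597.5. Existing = 8.4·112 + 2.9·43 + 8.5·103 + 4.9·103 + 8.2·84 + 7.9·85 = 3806.0. Remainder 791.5 / 20.5 ≈ 38.61.
y: need Σw·y = 61.3·92 = 5639.6. Existing = 8.4·164 + 2.9·38 + 8.5·164 + 4.9·89 + 8.2·172 + 7.9·177 = 6126.6. Remainder -487.0 / 20.5 ≈ -23.76.

(38.6, -23.8)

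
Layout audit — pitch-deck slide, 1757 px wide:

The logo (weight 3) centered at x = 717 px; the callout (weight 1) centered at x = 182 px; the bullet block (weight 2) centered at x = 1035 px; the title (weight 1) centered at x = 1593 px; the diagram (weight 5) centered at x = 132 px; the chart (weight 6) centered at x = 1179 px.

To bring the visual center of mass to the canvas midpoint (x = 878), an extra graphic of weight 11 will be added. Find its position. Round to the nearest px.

New total weight: (3 + 1 + 2 + 1 + 5 + 6) + 11 = 29.
x: need Σw·x = 29·878 = 25462. Existing = 3·717 + 1·182 + 2·1035 + 1·1593 + 5·132 + 6·1179 = 13730. Remainder 11732 / 11 ≈ 1066.55.

x ≈ 1067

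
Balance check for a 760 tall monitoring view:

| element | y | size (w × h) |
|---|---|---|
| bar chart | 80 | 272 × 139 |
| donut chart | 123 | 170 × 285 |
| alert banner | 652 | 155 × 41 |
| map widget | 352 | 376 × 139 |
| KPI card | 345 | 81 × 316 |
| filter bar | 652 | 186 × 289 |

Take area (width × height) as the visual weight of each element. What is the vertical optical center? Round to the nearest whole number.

y ≈ 336

Areas → weights: bar chart 272·139 = 37808, donut chart 170·285 = 48450, alert banner 155·41 = 6355, map widget 376·139 = 52264, KPI card 81·316 = 25596, filter bar 186·289 = 53754; Σw = 224227.
y: moment 75402606 / weight 224227 ≈ 336.28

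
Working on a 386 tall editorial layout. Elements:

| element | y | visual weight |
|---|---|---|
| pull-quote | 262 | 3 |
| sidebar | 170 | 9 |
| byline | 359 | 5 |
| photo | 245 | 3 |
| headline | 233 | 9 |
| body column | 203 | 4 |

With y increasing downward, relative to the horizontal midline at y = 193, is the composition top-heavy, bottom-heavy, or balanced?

Σw = 3 + 9 + 5 + 3 + 9 + 4 = 33.
y: moment 7755 / weight 33 ≈ 235.00
235.0 lies below (larger y than) the midline 193, so the layout is bottom-heavy.

bottom-heavy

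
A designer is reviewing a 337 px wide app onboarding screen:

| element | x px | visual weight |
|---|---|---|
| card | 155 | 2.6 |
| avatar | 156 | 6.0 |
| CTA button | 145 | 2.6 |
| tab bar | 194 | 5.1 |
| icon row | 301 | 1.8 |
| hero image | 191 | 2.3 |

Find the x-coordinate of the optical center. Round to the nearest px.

x ≈ 181

Σw = 2.6 + 6.0 + 2.6 + 5.1 + 1.8 + 2.3 = 20.4.
Σw·x = 3686.5; x̄ = 3686.5/20.4 ≈ 180.71.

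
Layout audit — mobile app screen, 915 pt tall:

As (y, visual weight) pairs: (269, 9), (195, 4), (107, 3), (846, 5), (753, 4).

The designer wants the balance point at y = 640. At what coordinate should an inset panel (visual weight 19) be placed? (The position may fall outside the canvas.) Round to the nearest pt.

y ≈ 916

New total weight: (9 + 4 + 3 + 5 + 4) + 19 = 44.
y: target moment 44×640 = 28160; current 9·269 + 4·195 + 3·107 + 5·846 + 4·753 = 10764; the inset panel supplies 17396, so y = 17396/19 ≈ 915.58.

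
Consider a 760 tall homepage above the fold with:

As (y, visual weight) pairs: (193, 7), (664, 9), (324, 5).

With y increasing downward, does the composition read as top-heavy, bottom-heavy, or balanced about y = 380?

bottom-heavy

Σw = 7 + 9 + 5 = 21.
y-moment: 7·193 + 9·664 + 5·324 = 8947; centroid 8947/21 ≈ 426.05.
426.0 vs midline 380 → bottom-heavy.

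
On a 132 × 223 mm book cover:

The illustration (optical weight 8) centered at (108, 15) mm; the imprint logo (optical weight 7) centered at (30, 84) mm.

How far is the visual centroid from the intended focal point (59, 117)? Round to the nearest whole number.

≈ 71 mm

Weights sum to 8 + 7 = 15.
x: (8·108 + 7·30) / 15 = 1074 / 15 ≈ 71.60
y: (8·15 + 7·84) / 15 = 708 / 15 ≈ 47.20
Offset from (59, 117): Δx ≈ 12.60, Δy ≈ -69.80; distance = √(Δx² + Δy²) ≈ 70.93.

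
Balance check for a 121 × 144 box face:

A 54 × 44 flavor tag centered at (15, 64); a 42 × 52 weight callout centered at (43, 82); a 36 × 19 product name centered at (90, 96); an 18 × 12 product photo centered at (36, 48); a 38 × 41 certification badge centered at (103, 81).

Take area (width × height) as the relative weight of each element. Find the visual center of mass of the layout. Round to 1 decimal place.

Areas → weights: flavor tag 54·44 = 2376, weight callout 42·52 = 2184, product name 36·19 = 684, product photo 18·12 = 216, certification badge 38·41 = 1558; Σw = 7018.
x-moment: 2376·15 + 2184·43 + 684·90 + 216·36 + 1558·103 = 359362; centroid 359362/7018 ≈ 51.21.
y-moment: 2376·64 + 2184·82 + 684·96 + 216·48 + 1558·81 = 533382; centroid 533382/7018 ≈ 76.00.

(51.2, 76.0)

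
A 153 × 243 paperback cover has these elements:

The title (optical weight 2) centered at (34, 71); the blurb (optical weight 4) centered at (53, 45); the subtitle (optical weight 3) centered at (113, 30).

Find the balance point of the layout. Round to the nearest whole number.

Σw = 2 + 4 + 3 = 9.
x: (2·34 + 4·53 + 3·113) / 9 = 619 / 9 ≈ 68.78
y: (2·71 + 4·45 + 3·30) / 9 = 412 / 9 ≈ 45.78

(69, 46)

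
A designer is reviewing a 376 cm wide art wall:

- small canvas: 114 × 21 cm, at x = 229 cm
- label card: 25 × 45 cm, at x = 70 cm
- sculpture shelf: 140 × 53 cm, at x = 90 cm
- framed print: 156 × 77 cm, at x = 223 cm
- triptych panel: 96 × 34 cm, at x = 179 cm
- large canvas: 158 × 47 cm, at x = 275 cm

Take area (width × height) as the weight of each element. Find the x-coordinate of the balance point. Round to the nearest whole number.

x ≈ 196

Areas: small canvas 114·21 = 2394, label card 25·45 = 1125, sculpture shelf 140·53 = 7420, framed print 156·77 = 12012, triptych panel 96·34 = 3264, large canvas 158·47 = 7426. Total weight = 33641.
Σw·x = 6599858; x̄ = 6599858/33641 ≈ 196.18.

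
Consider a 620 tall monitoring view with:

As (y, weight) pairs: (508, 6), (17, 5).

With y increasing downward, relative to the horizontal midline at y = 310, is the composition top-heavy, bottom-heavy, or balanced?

Weights sum to 6 + 5 = 11.
y-moment: 6·508 + 5·17 = 3133; centroid 3133/11 ≈ 284.82.
284.8 lies above (smaller y than) the midline 310, so the layout is top-heavy.

top-heavy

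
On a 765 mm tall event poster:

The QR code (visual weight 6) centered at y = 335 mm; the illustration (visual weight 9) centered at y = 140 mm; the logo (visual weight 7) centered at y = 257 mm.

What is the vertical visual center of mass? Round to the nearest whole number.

y ≈ 230

Σw = 6 + 9 + 7 = 22.
y: (6·335 + 9·140 + 7·257) / 22 = 5069 / 22 ≈ 230.41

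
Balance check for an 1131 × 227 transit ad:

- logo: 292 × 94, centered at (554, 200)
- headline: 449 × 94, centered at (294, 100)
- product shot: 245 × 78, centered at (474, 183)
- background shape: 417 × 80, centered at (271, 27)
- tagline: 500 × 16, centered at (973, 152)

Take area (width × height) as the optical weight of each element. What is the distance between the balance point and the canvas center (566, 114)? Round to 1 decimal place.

Taking area as weight: logo 292·94 = 27448, headline 449·94 = 42206, product shot 245·78 = 19110, background shape 417·80 = 33360, tagline 500·16 = 8000. Sum 130124.
Σw·x = 27448·554 + 42206·294 + 19110·474 + 33360·271 + 8000·973 = 53497456, so x̄ = 53497456/130124 ≈ 411.13.
Σw·y = 27448·200 + 42206·100 + 19110·183 + 33360·27 + 8000·152 = 15324050, so ȳ = 15324050/130124 ≈ 117.76.
Relative to (566, 114): Δ = (-154.87, 3.76); |Δ| = √(-154.87² + 3.76²) ≈ 154.92.

≈ 154.9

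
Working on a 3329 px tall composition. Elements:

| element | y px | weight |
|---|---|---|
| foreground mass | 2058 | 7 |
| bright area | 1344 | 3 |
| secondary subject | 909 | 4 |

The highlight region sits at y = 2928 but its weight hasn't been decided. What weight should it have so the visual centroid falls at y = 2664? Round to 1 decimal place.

w ≈ 57.7

Fixed elements: Σw = 7 + 3 + 4 = 14, Σw·y = 7·2058 + 3·1344 + 4·909 = 22074.
Balance at y = 2664 requires (22074 + w·2928) / (14 + w) = 2664.
Solving: w = (2664·14 − 22074) / (2928 − 2664) = 15222 / 264 ≈ 57.66.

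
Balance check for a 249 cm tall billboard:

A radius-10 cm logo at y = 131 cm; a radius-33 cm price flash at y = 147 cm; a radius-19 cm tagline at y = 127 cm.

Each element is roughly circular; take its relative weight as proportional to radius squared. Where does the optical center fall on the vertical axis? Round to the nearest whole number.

r² weights: logo 10² = 100, price flash 33² = 1089, tagline 19² = 361. Total = 1550.
y: (100·131 + 1089·147 + 361·127) / 1550 = 219030 / 1550 ≈ 141.31

y ≈ 141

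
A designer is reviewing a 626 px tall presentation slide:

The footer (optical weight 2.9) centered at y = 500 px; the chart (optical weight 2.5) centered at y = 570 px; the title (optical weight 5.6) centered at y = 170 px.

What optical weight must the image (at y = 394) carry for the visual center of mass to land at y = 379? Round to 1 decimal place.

w ≈ 22.8

Known weights sum to 2.9 + 2.5 + 5.6 = 11.0; their moment is 2.9·500 + 2.5·570 + 5.6·170 = 3827.0.
Balance at y = 379 requires (3827.0 + w·394) / (11.0 + w) = 379.
So w = (379·11.0 − 3827.0)/(394 − 379) = 342.0/15 ≈ 22.80.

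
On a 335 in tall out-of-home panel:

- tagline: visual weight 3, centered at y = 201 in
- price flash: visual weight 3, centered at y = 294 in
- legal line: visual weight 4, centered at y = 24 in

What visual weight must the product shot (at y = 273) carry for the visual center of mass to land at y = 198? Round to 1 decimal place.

w ≈ 5.3

Fixed elements: Σw = 3 + 3 + 4 = 10, Σw·y = 3·201 + 3·294 + 4·24 = 1581.
For the centroid to hit 198: (1581 + w·273) / (10 + w) = 198.
Solving: w = (198·10 − 1581) / (273 − 198) = 399 / 75 ≈ 5.32.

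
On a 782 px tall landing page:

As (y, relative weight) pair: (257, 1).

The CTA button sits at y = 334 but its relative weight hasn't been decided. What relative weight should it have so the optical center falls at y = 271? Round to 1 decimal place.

Known: weight 1 with moment 1·257 = 257.
Set Σw·y/Σw = 271: (257 + 334w) = 271·(1 + w).
Rearranging, w·(334 − 271) = 271·1 − 257 = 14, so w ≈ 14/63 = 0.22.

w ≈ 0.2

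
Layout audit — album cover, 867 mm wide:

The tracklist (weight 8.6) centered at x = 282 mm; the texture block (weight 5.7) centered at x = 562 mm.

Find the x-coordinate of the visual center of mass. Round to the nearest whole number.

x ≈ 394

Total weight = 8.6 + 5.7 = 14.3.
Σw·x = 8.6·282 + 5.7·562 = 5628.6, so x̄ = 5628.6/14.3 ≈ 393.61.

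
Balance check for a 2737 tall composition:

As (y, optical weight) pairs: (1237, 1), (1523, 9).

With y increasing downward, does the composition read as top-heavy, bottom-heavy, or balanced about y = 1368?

Total weight = 1 + 9 = 10.
y-moment: 1·1237 + 9·1523 = 14944; centroid 14944/10 ≈ 1494.40.
Since 1494.4 is below (larger y than) 1368, the composition reads bottom-heavy.

bottom-heavy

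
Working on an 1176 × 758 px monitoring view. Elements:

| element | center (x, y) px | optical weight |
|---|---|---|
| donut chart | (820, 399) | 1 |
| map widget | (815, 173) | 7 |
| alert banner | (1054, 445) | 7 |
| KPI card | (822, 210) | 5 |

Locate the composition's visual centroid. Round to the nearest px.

Weights sum to 1 + 7 + 7 + 5 = 20.
x-moment: 1·820 + 7·815 + 7·1054 + 5·822 = 18013; centroid 18013/20 ≈ 900.65.
y-moment: 1·399 + 7·173 + 7·445 + 5·210 = 5775; centroid 5775/20 ≈ 288.75.

(901, 289)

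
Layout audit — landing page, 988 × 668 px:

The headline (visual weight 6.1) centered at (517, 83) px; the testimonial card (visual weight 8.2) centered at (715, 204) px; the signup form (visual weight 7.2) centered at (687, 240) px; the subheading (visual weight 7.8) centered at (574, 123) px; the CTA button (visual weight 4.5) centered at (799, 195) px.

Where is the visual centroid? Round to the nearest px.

Total weight = 6.1 + 8.2 + 7.2 + 7.8 + 4.5 = 33.8.
x-moment: 6.1·517 + 8.2·715 + 7.2·687 + 7.8·574 + 4.5·799 = 22035.8; centroid 22035.8/33.8 ≈ 651.95.
y-moment: 6.1·83 + 8.2·204 + 7.2·240 + 7.8·123 + 4.5·195 = 5744.0; centroid 5744.0/33.8 ≈ 169.94.

(652, 170)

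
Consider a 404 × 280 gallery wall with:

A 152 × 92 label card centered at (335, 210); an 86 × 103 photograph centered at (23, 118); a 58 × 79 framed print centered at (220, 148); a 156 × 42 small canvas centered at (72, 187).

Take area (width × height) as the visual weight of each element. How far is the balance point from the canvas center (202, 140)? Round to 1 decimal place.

Taking area as weight: label card 152·92 = 13984, photograph 86·103 = 8858, framed print 58·79 = 4582, small canvas 156·42 = 6552. Sum 33976.
x: (13984·335 + 8858·23 + 4582·220 + 6552·72) / 33976 = 6368158 / 33976 ≈ 187.43
y: (13984·210 + 8858·118 + 4582·148 + 6552·187) / 33976 = 5885244 / 33976 ≈ 173.22
Relative to (202, 140): Δ = (-14.57, 33.22); |Δ| = √(-14.57² + 33.22²) ≈ 36.27.

≈ 36.3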